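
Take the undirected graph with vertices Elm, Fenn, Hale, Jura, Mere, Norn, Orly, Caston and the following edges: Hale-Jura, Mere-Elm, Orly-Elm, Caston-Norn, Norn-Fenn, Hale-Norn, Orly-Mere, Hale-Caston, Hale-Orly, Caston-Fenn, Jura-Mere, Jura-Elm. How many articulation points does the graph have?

Removing Hale increases the component count from 1 to 2, so Hale is a cut vertex.
By contrast removing Elm leaves 1 component; it is not a cut vertex. No other vertex is a cut vertex either.

1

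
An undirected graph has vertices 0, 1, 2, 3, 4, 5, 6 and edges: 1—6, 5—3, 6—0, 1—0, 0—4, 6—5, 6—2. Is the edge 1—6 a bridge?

After removing 1—6, the path 1-0-6 still connects them, so the edge is not a bridge.

No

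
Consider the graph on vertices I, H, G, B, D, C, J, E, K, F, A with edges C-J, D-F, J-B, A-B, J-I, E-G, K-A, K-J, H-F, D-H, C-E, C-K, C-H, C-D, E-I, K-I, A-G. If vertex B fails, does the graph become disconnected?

No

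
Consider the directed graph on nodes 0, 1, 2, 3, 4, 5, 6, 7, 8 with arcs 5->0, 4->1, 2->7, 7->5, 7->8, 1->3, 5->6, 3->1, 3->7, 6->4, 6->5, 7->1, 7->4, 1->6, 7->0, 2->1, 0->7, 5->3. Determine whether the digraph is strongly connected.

There is no directed path from 6 to 2, so the graph is not strongly connected.

No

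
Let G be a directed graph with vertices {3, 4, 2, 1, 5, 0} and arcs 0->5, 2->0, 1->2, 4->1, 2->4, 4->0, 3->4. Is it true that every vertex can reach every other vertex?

No

There is no directed path from 1 to 3, so the graph is not strongly connected.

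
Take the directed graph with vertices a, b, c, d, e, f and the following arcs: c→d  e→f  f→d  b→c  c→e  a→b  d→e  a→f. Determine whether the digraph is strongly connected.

There is no directed path from f to c, so the graph is not strongly connected.

No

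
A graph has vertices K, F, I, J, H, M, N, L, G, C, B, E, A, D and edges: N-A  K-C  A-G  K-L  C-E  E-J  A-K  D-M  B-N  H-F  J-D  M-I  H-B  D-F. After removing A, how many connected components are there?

With A gone, the remaining components are: {G}; {B, C, D, E, F, H, I, J, K, L, M, N}.
That is 2 components.

2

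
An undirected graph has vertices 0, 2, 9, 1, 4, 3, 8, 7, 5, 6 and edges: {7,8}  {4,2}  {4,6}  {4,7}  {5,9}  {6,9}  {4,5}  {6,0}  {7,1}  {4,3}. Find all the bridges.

0-6, 1-7, 2-4, 3-4, 4-7, 7-8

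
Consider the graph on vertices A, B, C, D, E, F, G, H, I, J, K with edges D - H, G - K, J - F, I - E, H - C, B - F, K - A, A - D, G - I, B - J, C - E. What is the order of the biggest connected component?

8

Starting from B we can reach B, F, J. That is one component of size 3.
Starting from A we can reach A, C, D, E, G, H, I, K. That is one component of size 8.
The largest has 8 vertices.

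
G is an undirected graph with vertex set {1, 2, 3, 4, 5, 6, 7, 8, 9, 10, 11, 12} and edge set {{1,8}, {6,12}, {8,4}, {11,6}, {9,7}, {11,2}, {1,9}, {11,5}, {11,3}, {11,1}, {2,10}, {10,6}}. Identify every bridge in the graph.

The edges on the cycle 11-2-10-6-11 are not bridges since each lies on that cycle.
But removing 1 - 9 disconnects 1 from 9; removing 11 - 5 disconnects 11 from 5; removing 1 - 8 disconnects 1 from 8; removing 11 - 1 disconnects 11 from 1 — these are bridges.
In total 8 edges are bridges.

1-11, 1-8, 1-9, 11-3, 11-5, 12-6, 4-8, 7-9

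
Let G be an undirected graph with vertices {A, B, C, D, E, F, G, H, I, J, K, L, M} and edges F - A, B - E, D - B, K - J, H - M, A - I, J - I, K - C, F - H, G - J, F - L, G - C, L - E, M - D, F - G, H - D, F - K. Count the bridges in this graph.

0

The edges on the cycle H-M-D-H are not bridges since each lies on that cycle.
Every edge lies on some cycle, so there are no bridges.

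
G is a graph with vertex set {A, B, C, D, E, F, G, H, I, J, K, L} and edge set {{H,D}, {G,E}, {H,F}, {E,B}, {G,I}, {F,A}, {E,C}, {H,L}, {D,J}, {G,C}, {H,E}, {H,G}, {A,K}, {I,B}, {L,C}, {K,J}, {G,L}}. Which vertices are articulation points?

H

Removing H increases the component count from 1 to 2, so H is a cut vertex.
By contrast removing A leaves 1 component; it is not a cut vertex. No other vertex is a cut vertex either.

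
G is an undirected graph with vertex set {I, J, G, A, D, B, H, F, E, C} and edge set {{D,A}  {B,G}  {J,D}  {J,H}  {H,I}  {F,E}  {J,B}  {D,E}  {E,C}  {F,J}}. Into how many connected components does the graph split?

Starting from A we can reach A, B, C, D, E, F, G, H, I, J. That is one component of size 10.
Total: 1 component.

1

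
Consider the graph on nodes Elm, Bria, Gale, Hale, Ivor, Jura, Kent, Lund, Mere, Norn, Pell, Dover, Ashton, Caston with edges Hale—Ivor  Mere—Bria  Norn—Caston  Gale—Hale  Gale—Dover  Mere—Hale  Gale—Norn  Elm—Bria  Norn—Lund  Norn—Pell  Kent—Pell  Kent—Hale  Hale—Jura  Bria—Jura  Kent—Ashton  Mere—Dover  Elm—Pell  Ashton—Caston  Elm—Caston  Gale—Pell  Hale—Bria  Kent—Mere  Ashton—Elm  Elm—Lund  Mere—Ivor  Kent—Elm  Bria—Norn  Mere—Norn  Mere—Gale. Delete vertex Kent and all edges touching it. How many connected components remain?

1

With Kent gone, the remaining components are: {Elm, Bria, Gale, Hale, Ivor, Jura, Lund, Mere, Norn, Pell, Dover, Ashton, Caston}.
That is 1 component.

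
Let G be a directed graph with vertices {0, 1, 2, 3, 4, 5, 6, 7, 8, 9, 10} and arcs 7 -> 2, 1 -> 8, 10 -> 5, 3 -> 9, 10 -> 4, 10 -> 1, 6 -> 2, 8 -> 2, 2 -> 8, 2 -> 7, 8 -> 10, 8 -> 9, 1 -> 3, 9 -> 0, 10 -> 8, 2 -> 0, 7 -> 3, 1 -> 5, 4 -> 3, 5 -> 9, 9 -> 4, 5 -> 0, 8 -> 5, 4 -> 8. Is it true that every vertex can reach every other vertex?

No

There is no directed path from 10 to 6, so the graph is not strongly connected.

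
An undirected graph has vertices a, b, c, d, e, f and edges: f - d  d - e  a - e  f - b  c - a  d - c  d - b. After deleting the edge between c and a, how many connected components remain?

c and a are still connected via c-d-e-a, so the component count stays at 1.

1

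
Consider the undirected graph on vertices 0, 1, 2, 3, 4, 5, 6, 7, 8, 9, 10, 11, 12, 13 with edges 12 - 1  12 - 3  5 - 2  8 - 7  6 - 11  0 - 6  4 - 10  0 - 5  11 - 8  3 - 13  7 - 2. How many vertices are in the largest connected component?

7

9 is isolated — a component by itself.
Starting from 4 we can reach 4, 10. That is one component of size 2.
Starting from 1 we can reach 1, 3, 12, 13. That is one component of size 4.
Starting from 0 we can reach 0, 2, 5, 6, 7, 8, 11. That is one component of size 7.
The largest has 7 vertices.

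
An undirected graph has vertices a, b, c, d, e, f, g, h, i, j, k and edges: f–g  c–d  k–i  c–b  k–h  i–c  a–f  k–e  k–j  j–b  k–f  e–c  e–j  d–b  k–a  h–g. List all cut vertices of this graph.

k

Removing k increases the component count from 1 to 2, so k is a cut vertex.
By contrast removing d leaves 1 component; it is not a cut vertex. No other vertex is a cut vertex either.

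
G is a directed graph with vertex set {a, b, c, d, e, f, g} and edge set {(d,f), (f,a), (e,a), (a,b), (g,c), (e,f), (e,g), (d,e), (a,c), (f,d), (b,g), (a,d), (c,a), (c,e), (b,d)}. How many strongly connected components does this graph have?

1

{a, b, c, d, e, f, g} are all mutually reachable — one SCC of size 7.
That gives 1 strongly connected component.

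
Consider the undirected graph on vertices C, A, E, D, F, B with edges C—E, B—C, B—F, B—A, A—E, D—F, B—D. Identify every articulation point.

B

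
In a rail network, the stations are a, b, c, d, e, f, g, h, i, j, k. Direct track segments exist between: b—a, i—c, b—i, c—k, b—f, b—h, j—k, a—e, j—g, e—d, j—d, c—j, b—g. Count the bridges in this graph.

The edges on the cycle b-i-c-j-g-b are not bridges since each lies on that cycle.
But removing f—b disconnects f from b; removing h—b disconnects h from b — these are bridges.
That makes 2 bridges.

2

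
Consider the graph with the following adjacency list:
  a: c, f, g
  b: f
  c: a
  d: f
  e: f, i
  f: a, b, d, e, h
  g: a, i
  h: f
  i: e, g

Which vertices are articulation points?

a, f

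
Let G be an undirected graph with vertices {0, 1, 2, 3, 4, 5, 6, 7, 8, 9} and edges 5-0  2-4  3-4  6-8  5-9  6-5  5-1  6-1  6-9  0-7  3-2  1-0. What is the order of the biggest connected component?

Starting from 2 we can reach 2, 3, 4. That is one component of size 3.
Starting from 0 we can reach 0, 1, 5, 6, 7, 8, 9. That is one component of size 7.
The largest has 7 vertices.

7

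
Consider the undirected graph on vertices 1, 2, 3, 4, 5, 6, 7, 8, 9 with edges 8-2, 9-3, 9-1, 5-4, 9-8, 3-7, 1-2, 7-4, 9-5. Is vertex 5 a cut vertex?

No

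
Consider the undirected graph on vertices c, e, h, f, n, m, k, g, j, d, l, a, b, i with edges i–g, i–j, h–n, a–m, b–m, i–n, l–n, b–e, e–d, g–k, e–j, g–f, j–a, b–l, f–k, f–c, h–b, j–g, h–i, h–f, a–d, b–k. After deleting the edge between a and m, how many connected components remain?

1

a and m are still connected via a-j-e-b-m, so the component count stays at 1.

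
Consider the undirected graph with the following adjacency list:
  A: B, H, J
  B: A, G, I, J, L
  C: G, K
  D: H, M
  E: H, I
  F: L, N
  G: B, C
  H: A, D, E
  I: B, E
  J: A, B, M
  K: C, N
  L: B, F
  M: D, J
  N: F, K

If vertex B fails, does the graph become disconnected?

Deleting B raises the number of components from 1 to 2, so B is a cut vertex.

Yes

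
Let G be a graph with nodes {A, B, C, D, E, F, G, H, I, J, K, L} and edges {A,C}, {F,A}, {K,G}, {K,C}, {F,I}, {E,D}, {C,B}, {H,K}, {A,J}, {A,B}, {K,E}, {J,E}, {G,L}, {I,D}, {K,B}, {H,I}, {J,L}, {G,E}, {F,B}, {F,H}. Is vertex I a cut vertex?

No

Deleting I leaves 1 component (was 1) (its neighbors D, F, H remain connected to each other), so I is not a cut vertex.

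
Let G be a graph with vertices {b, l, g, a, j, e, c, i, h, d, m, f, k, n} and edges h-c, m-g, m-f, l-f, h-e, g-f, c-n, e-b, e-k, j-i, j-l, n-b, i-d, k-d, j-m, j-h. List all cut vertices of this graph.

j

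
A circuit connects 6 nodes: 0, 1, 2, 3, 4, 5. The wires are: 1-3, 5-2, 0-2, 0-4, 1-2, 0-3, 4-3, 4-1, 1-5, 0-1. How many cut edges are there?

0

The edges on the cycle 0-4-3-0 are not bridges since each lies on that cycle.
Every edge lies on some cycle, so there are no bridges.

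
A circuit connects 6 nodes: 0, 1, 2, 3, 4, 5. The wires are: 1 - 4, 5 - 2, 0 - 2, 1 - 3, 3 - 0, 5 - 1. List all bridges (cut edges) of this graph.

The edges on the cycle 5-1-3-0-2-5 are not bridges since each lies on that cycle.
But removing 1 - 4 disconnects 1 from 4 — this is a bridge.

1-4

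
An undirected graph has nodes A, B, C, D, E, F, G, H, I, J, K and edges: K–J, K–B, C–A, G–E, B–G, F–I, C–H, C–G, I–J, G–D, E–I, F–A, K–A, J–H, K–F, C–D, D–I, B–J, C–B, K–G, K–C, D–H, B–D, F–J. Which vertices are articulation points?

Removing F, for instance, still leaves 1 component. No single vertex removal increases the component count — the graph has no articulation points.

none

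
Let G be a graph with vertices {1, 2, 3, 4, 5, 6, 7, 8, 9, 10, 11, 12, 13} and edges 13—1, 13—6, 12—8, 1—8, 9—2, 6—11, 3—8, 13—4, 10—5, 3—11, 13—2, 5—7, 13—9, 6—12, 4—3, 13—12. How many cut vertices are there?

2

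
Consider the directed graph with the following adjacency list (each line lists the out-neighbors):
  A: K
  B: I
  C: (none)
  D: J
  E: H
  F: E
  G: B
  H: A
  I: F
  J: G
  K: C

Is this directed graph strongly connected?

No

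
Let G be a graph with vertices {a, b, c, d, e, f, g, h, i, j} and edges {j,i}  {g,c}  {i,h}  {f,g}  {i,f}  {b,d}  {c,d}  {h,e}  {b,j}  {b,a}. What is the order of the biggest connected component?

10

Starting from a we can reach a, b, c, d, e, f, g, h, i, j. That is one component of size 10.
The largest has 10 vertices.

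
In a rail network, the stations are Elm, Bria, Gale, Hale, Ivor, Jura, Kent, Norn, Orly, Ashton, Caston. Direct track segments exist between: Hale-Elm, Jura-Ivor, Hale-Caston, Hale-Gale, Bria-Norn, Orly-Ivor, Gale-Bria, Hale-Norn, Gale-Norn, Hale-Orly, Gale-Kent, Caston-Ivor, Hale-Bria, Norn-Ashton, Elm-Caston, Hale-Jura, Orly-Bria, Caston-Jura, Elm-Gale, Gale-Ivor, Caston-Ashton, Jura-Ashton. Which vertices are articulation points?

Gale

Removing Gale increases the component count from 1 to 2, so Gale is a cut vertex.
By contrast removing Caston leaves 1 component; it is not a cut vertex. No other vertex is a cut vertex either.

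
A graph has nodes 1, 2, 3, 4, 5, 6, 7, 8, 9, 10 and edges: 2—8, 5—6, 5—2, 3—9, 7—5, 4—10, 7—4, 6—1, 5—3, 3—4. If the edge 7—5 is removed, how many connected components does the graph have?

1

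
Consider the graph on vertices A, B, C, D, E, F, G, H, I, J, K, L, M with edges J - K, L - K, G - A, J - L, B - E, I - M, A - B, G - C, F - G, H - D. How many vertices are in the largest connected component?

Starting from D we can reach D, H. That is one component of size 2.
Starting from I we can reach I, M. That is one component of size 2.
Starting from J we can reach J, K, L. That is one component of size 3.
Starting from A we can reach A, B, C, E, F, G. That is one component of size 6.
The largest has 6 vertices.

6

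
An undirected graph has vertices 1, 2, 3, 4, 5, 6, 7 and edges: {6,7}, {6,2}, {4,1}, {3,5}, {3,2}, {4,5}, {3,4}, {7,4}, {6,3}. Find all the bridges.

The edges on the cycle 6-3-2-6 are not bridges since each lies on that cycle.
But removing 4-1 disconnects 4 from 1 — this is a bridge.

1-4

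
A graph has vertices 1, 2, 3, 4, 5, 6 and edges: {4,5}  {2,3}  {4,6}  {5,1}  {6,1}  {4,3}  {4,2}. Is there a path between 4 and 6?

Yes

From 4 we can reach 1, 2, 3, 4, 5, 6, which includes 6.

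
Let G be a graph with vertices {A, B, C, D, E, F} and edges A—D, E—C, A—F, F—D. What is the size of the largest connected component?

B is isolated — a component by itself.
Starting from C we can reach C, E. That is one component of size 2.
Starting from A we can reach A, D, F. That is one component of size 3.
The largest has 3 vertices.

3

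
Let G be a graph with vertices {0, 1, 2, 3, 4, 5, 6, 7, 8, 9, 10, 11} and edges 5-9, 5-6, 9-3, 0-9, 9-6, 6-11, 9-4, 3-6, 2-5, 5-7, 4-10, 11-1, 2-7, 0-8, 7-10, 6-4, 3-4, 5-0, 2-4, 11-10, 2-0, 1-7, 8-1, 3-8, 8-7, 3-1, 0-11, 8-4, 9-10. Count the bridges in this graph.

The edges on the cycle 2-5-9-3-1-8-0-2 are not bridges since each lies on that cycle.
Every edge lies on some cycle, so there are no bridges.

0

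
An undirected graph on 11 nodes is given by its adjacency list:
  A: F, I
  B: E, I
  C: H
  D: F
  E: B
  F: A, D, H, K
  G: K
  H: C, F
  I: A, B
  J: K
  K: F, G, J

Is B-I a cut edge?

Removing B-I leaves no path between B and I: the component count goes from 1 to 2. So it is a bridge.

Yes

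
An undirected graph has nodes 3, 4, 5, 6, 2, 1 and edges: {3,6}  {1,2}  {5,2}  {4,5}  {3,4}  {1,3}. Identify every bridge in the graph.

The edges on the cycle 1-3-4-5-2-1 are not bridges since each lies on that cycle.
But removing 3–6 disconnects 3 from 6 — this is a bridge.

3-6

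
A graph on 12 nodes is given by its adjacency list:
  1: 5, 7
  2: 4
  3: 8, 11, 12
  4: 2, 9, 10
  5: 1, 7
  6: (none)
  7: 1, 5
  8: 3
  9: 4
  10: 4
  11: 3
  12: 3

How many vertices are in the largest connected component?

4

6 is isolated — a component by itself.
Starting from 1 we can reach 1, 5, 7. That is one component of size 3.
Starting from 2 we can reach 2, 4, 9, 10. That is one component of size 4.
Starting from 3 we can reach 3, 8, 11, 12. That is one component of size 4.
The largest has 4 vertices.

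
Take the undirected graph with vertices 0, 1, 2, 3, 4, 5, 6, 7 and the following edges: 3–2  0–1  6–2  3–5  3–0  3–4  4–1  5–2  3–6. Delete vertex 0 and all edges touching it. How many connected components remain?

With 0 gone, the remaining components are: {7}; {1, 2, 3, 4, 5, 6}.
That is 2 components.

2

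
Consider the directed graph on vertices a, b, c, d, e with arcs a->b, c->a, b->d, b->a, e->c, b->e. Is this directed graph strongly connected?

No

There is no directed path from d to e, so the graph is not strongly connected.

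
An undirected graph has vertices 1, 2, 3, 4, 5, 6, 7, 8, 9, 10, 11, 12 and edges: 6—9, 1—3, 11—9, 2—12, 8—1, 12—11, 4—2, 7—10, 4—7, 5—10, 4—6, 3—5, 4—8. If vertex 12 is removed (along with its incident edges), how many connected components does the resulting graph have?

1

With 12 gone, the remaining components are: {1, 2, 3, 4, 5, 6, 7, 8, 9, 10, 11}.
That is 1 component.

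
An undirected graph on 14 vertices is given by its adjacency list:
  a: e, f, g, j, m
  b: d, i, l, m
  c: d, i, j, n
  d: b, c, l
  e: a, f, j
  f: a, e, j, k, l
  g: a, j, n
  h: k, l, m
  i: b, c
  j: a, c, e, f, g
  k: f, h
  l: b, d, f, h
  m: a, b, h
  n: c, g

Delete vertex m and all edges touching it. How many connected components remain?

With m gone, the remaining components are: {a, b, c, d, e, f, g, h, i, j, k, l, n}.
That is 1 component.

1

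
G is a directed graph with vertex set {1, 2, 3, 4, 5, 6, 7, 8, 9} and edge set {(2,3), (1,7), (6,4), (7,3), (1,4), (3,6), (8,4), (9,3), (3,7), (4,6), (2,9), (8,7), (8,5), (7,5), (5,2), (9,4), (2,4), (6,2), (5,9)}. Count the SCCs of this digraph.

3

{2, 3, 4, 5, 6, 7, 9} are all mutually reachable — one SCC of size 7.
{1} is an SCC by itself.
{8} is an SCC by itself.
That gives 3 strongly connected components.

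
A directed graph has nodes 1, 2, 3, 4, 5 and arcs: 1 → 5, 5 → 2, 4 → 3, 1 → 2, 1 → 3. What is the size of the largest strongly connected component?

{3} is an SCC by itself.
{2} is an SCC by itself.
{1} is an SCC by itself.
{4} is an SCC by itself.
{5} is an SCC by itself.
The largest has 1 vertex.

1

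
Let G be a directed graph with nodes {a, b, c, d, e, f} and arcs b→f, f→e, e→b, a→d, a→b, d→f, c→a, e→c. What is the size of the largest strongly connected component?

6

{a, b, c, d, e, f} are all mutually reachable — one SCC of size 6.
The largest has 6 vertices.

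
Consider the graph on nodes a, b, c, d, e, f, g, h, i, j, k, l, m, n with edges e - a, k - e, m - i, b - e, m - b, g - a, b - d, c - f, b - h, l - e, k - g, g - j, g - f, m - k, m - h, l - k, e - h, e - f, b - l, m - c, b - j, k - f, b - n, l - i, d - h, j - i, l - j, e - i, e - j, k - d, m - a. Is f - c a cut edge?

No

After removing f - c, the path f-k-m-c still connects them, so the edge is not a bridge.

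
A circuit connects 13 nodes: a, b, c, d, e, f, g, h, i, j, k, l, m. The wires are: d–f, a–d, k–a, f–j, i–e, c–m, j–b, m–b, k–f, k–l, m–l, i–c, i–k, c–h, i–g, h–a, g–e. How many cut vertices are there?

Removing i increases the component count from 1 to 2, so i is a cut vertex.
By contrast removing a leaves 1 component; it is not a cut vertex. No other vertex is a cut vertex either.

1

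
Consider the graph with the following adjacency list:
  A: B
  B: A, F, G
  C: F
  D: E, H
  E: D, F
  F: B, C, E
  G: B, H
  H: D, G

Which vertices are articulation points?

B, F

Removing B increases the component count from 1 to 2, so B is a cut vertex.
Removing F increases the component count from 1 to 2, so F is a cut vertex.
By contrast removing A leaves 1 component; it is not a cut vertex. No other vertex is a cut vertex either.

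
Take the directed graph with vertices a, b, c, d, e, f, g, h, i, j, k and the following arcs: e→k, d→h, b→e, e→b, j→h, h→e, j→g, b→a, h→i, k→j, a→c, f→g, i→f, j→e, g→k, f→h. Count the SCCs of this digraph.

4

{b, e, f, g, h, i, j, k} are all mutually reachable — one SCC of size 8.
{d} is an SCC by itself.
{a} is an SCC by itself.
{c} is an SCC by itself.
That gives 4 strongly connected components.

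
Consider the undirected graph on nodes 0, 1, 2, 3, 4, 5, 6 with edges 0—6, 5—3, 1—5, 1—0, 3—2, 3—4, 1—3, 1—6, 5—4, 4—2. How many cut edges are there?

0

The edges on the cycle 1-0-6-1 are not bridges since each lies on that cycle.
Every edge lies on some cycle, so there are no bridges.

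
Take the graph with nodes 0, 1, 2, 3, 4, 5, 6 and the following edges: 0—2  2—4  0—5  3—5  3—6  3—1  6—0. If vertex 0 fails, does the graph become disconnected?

Yes

Deleting 0 raises the number of components from 1 to 2, so 0 is a cut vertex.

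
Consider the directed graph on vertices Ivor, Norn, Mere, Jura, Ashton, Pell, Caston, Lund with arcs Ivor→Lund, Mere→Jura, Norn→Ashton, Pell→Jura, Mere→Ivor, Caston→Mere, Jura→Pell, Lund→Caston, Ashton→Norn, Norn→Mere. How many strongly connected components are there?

3

{Ivor, Lund, Mere, Caston} are all mutually reachable — one SCC of size 4.
{Jura, Pell} are all mutually reachable — one SCC of size 2.
{Norn, Ashton} are all mutually reachable — one SCC of size 2.
That gives 3 strongly connected components.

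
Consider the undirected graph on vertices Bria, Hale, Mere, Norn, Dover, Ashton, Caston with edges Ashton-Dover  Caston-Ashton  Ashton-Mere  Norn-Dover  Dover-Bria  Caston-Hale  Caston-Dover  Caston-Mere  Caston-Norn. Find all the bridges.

The edges on the cycle Caston-Norn-Dover-Caston are not bridges since each lies on that cycle.
But removing Caston-Hale disconnects Caston from Hale; removing Bria-Dover disconnects Bria from Dover — these are bridges.

Bria-Dover, Caston-Hale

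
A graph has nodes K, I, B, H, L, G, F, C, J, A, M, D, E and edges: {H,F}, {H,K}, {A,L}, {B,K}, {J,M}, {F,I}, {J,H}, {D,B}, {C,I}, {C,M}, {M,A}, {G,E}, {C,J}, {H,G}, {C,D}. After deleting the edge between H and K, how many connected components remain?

1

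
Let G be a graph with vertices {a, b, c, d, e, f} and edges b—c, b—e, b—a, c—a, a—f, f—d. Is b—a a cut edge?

After removing b—a, the path b-c-a still connects them, so the edge is not a bridge.

No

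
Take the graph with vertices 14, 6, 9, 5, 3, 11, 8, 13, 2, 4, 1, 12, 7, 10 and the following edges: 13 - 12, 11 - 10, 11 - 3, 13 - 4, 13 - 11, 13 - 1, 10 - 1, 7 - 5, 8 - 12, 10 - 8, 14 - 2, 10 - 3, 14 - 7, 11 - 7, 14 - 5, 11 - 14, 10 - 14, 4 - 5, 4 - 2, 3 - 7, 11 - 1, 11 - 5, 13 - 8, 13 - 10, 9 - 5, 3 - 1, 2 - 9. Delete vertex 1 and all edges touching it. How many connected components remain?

With 1 gone, the remaining components are: {6}; {2, 3, 4, 5, 7, 8, 9, 10, 11, 12, 13, 14}.
That is 2 components.

2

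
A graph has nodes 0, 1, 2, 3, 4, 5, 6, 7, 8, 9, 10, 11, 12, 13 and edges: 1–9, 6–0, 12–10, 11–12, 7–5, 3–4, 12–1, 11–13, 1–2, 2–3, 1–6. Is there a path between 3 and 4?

Yes

From 3 we can reach 0, 1, 2, 3, 4, 6, 9, 10, 11, 12, 13, which includes 4.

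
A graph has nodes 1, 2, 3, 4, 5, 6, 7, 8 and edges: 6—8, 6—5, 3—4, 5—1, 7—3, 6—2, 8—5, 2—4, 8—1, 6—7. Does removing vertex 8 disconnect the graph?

Deleting 8 leaves 1 component (was 1) (its neighbors 1, 5, 6 remain connected to each other), so 8 is not a cut vertex.

No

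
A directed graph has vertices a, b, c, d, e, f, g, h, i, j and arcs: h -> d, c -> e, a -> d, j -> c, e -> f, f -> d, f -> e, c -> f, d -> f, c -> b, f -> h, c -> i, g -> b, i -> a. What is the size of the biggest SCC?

4

{d, e, f, h} are all mutually reachable — one SCC of size 4.
{c} is an SCC by itself.
{a} is an SCC by itself.
{i} is an SCC by itself.
{g} is an SCC by itself.
(and 2 more singleton SCCs)
The largest has 4 vertices.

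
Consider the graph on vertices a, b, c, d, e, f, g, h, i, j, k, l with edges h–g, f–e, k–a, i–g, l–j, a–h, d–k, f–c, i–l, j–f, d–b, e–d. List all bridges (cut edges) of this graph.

b-d, c-f

The edges on the cycle i-l-j-f-e-d-k-a-h-g-i are not bridges since each lies on that cycle.
But removing b–d disconnects b from d; removing c–f disconnects c from f — these are bridges.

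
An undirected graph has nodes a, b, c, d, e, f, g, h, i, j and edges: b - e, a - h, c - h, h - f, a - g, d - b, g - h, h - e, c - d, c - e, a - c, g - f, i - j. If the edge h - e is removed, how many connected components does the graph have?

2

h and e are still connected via h-c-e, so the component count stays at 2.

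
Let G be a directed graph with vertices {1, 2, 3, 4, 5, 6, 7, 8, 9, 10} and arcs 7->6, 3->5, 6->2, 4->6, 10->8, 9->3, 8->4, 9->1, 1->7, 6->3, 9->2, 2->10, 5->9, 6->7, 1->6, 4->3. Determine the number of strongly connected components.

{1, 2, 3, 4, 5, 6, 7, 8, 9, 10} are all mutually reachable — one SCC of size 10.
That gives 1 strongly connected component.

1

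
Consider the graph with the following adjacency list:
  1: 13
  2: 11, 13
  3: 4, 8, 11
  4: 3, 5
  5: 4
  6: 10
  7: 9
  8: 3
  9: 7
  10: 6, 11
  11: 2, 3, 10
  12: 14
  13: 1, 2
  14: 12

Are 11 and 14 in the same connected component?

No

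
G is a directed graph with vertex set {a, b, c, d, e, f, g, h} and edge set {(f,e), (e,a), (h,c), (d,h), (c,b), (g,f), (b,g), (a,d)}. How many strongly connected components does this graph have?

{a, b, c, d, e, f, g, h} are all mutually reachable — one SCC of size 8.
That gives 1 strongly connected component.

1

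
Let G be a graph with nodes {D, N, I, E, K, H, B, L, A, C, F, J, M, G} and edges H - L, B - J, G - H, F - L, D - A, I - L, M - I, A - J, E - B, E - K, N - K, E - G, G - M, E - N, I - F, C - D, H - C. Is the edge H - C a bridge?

No

After removing H - C, the path H-G-E-B-J-A-D-C still connects them, so the edge is not a bridge.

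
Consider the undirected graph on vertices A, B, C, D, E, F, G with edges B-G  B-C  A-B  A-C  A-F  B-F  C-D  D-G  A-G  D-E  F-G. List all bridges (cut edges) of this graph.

D-E

The edges on the cycle B-F-G-B are not bridges since each lies on that cycle.
But removing E-D disconnects E from D — this is a bridge.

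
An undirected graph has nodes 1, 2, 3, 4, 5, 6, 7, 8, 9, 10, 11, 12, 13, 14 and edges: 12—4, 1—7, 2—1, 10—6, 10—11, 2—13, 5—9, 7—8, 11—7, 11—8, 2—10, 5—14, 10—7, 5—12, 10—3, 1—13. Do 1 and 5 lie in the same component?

No

The component containing 1 is {1, 2, 3, 6, 7, 8, 10, 11, 13}, and 5 is not in it.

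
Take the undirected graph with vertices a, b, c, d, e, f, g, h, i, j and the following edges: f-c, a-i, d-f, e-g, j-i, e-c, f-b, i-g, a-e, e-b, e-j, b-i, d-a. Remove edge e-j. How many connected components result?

2

e and j are still connected via e-a-i-j, so the component count stays at 2.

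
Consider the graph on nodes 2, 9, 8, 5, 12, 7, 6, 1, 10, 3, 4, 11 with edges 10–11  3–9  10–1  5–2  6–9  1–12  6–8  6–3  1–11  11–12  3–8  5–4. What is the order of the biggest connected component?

4

7 is isolated — a component by itself.
Starting from 2 we can reach 2, 4, 5. That is one component of size 3.
Starting from 3 we can reach 3, 6, 8, 9. That is one component of size 4.
Starting from 1 we can reach 1, 10, 11, 12. That is one component of size 4.
The largest has 4 vertices.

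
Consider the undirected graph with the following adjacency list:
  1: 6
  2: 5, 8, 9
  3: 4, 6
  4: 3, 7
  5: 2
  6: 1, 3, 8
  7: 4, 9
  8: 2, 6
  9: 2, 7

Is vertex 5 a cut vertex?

No

Deleting 5 leaves 1 component (was 1), so 5 is not a cut vertex.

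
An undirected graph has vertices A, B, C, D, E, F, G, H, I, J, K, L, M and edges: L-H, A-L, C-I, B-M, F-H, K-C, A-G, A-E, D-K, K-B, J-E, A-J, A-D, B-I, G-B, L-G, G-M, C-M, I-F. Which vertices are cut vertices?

Removing A increases the component count from 1 to 2, so A is a cut vertex.
By contrast removing M leaves 1 component; it is not a cut vertex. No other vertex is a cut vertex either.

A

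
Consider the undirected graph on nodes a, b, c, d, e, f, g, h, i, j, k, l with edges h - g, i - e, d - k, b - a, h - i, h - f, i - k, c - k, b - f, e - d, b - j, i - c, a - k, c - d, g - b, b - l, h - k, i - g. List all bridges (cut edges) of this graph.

b-j, b-l

The edges on the cycle i-e-d-c-i are not bridges since each lies on that cycle.
But removing b - l disconnects b from l; removing b - j disconnects b from j — these are bridges.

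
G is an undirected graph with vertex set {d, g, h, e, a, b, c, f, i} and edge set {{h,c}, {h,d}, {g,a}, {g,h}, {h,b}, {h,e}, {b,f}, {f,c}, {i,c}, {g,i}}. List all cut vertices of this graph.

Removing g increases the component count from 1 to 2, so g is a cut vertex.
Removing h increases the component count from 1 to 3, so h is a cut vertex.
By contrast removing e leaves 1 component; it is not a cut vertex. No other vertex is a cut vertex either.

g, h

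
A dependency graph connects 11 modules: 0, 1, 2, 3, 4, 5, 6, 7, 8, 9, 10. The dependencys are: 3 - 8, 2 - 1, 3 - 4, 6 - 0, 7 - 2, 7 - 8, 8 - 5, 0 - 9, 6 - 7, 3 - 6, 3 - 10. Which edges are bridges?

0-6, 0-9, 1-2, 10-3, 2-7, 3-4, 5-8

The edges on the cycle 3-6-7-8-3 are not bridges since each lies on that cycle.
But removing 8 - 5 disconnects 8 from 5; removing 3 - 10 disconnects 3 from 10; removing 0 - 9 disconnects 0 from 9; removing 7 - 2 disconnects 7 from 2 — these are bridges.
In total 7 edges are bridges.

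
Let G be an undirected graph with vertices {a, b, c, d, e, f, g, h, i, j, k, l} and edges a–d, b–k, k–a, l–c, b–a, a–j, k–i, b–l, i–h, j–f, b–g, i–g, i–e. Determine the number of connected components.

1

Starting from a we can reach a, b, c, d, e, f, g, h, i, j, k, l. That is one component of size 12.
Total: 1 component.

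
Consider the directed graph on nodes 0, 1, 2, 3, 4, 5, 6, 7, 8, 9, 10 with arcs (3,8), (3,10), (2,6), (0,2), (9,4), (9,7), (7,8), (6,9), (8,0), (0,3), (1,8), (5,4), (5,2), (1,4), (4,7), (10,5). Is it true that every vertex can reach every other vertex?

No

There is no directed path from 3 to 1, so the graph is not strongly connected.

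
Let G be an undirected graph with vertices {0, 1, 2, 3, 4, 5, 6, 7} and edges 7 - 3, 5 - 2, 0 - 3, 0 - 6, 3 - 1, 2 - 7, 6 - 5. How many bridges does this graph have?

The edges on the cycle 0-6-5-2-7-3-0 are not bridges since each lies on that cycle.
But removing 3 - 1 disconnects 3 from 1 — this is a bridge.

1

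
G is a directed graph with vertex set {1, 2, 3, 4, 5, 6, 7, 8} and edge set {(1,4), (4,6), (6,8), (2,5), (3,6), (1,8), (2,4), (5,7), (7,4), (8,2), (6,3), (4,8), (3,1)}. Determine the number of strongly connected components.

1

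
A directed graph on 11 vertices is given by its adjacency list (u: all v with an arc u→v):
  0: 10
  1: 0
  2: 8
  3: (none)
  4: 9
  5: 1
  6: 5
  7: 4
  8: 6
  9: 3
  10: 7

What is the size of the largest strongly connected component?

{5} is an SCC by itself.
{9} is an SCC by itself.
{3} is an SCC by itself.
{2} is an SCC by itself.
{6} is an SCC by itself.
(and 6 more singleton SCCs)
The largest has 1 vertex.

1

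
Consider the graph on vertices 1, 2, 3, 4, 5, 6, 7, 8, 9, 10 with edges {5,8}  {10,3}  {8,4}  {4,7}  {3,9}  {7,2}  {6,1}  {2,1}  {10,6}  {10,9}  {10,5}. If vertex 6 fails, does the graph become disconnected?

Deleting 6 leaves 1 component (was 1) (its neighbors 1, 10 remain connected to each other), so 6 is not a cut vertex.

No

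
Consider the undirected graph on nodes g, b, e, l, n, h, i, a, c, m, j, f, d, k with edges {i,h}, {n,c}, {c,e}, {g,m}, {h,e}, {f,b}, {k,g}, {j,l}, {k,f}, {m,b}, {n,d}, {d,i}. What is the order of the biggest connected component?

6

a is isolated — a component by itself.
Starting from j we can reach j, l. That is one component of size 2.
Starting from b we can reach b, f, g, k, m. That is one component of size 5.
Starting from c we can reach c, d, e, h, i, n. That is one component of size 6.
The largest has 6 vertices.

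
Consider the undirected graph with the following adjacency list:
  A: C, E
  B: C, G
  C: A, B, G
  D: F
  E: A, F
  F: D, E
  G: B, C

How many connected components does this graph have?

1

Starting from A we can reach A, B, C, D, E, F, G. That is one component of size 7.
Total: 1 component.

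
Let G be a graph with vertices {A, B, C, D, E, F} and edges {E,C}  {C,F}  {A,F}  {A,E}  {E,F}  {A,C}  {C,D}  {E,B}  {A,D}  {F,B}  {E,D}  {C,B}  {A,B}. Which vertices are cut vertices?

none

Removing B, for instance, still leaves 1 component. No single vertex removal increases the component count — the graph has no articulation points.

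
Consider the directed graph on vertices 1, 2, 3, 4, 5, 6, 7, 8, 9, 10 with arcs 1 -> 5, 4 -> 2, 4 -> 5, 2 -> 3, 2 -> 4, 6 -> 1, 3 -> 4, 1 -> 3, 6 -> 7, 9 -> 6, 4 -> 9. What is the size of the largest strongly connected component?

6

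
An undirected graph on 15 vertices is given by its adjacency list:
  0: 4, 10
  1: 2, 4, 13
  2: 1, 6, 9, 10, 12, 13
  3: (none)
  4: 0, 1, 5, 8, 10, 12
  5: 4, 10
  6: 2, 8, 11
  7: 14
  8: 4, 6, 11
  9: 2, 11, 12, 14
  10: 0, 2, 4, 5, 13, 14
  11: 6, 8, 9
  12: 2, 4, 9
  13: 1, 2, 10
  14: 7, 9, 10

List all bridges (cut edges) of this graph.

14-7

The edges on the cycle 4-8-6-2-10-4 are not bridges since each lies on that cycle.
But removing 7-14 disconnects 7 from 14 — this is a bridge.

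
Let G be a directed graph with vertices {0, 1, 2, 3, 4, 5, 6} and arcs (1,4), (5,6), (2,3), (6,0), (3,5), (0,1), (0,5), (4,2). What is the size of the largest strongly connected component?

{0, 1, 2, 3, 4, 5, 6} are all mutually reachable — one SCC of size 7.
The largest has 7 vertices.

7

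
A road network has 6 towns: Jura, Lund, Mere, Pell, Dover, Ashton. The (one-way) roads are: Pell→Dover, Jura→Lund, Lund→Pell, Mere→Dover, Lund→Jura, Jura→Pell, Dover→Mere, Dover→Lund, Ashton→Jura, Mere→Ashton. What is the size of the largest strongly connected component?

6

{Jura, Lund, Mere, Pell, Dover, Ashton} are all mutually reachable — one SCC of size 6.
The largest has 6 vertices.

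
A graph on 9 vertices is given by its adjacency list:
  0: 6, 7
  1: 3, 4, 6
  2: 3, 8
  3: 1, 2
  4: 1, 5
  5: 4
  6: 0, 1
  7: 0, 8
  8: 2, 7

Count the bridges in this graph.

2

The edges on the cycle 1-3-2-8-7-0-6-1 are not bridges since each lies on that cycle.
But removing 1-4 disconnects 1 from 4; removing 5-4 disconnects 5 from 4 — these are bridges.
That makes 2 bridges.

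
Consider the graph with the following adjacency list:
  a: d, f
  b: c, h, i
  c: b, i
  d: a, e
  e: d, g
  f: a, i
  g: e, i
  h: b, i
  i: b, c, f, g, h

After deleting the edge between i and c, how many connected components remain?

1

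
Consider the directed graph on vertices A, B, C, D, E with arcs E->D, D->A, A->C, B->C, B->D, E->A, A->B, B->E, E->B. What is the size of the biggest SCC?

4

{A, B, D, E} are all mutually reachable — one SCC of size 4.
{C} is an SCC by itself.
The largest has 4 vertices.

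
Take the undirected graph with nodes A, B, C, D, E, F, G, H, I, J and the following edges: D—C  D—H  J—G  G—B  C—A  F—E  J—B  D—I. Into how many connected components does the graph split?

3

Starting from E we can reach E, F. That is one component of size 2.
Starting from B we can reach B, G, J. That is one component of size 3.
Starting from A we can reach A, C, D, H, I. That is one component of size 5.
Total: 3 components.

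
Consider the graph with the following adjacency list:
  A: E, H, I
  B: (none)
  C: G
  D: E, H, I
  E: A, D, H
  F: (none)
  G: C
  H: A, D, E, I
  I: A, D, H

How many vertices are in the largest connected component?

B is isolated — a component by itself.
F is isolated — a component by itself.
Starting from C we can reach C, G. That is one component of size 2.
Starting from A we can reach A, D, E, H, I. That is one component of size 5.
The largest has 5 vertices.

5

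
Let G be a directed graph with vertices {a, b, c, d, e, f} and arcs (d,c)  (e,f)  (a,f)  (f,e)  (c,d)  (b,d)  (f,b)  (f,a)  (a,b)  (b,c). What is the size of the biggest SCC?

{a, e, f} are all mutually reachable — one SCC of size 3.
{c, d} are all mutually reachable — one SCC of size 2.
{b} is an SCC by itself.
The largest has 3 vertices.

3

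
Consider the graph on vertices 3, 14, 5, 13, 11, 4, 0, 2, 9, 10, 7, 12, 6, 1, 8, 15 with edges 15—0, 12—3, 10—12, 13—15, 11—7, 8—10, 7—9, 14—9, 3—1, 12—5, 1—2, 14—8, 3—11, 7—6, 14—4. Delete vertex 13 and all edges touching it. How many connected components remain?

2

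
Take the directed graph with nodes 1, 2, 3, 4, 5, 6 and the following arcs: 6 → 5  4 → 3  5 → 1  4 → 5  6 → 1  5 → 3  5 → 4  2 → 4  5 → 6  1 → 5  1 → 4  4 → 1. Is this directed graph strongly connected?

There is no directed path from 1 to 2, so the graph is not strongly connected.

No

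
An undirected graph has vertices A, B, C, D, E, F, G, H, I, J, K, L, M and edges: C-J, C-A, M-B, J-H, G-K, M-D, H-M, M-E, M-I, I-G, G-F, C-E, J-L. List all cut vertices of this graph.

C, G, I, J, M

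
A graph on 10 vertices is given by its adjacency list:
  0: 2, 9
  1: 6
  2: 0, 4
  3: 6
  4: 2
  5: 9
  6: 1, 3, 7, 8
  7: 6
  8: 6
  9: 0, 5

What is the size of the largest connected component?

Starting from 1 we can reach 1, 3, 6, 7, 8. That is one component of size 5.
Starting from 0 we can reach 0, 2, 4, 5, 9. That is one component of size 5.
The largest has 5 vertices.

5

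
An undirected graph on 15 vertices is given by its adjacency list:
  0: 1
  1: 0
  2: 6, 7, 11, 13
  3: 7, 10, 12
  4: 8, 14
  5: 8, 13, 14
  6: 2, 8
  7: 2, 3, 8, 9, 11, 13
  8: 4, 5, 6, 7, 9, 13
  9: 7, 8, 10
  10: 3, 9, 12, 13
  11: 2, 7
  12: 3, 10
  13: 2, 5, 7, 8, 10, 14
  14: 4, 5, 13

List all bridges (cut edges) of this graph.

0-1

The edges on the cycle 2-13-14-5-8-9-7-2 are not bridges since each lies on that cycle.
But removing 1-0 disconnects 1 from 0 — this is a bridge.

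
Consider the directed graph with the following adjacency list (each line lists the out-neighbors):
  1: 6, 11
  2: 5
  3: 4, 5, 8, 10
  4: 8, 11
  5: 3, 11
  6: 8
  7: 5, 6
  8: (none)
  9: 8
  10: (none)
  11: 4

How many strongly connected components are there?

9

{4, 11} are all mutually reachable — one SCC of size 2.
{3, 5} are all mutually reachable — one SCC of size 2.
{8} is an SCC by itself.
{2} is an SCC by itself.
{10} is an SCC by itself.
(and 4 more singleton SCCs)
That gives 9 strongly connected components.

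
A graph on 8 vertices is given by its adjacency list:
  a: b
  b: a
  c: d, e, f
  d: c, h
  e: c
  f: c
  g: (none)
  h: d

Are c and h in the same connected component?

Yes

From c we can reach c, d, e, f, h, which includes h.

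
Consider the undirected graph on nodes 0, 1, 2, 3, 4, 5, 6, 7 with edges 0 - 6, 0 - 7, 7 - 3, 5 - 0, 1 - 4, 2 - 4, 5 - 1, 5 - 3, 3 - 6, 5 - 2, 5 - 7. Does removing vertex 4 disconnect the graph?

Deleting 4 leaves 1 component (was 1) (its neighbors 1, 2 remain connected to each other), so 4 is not a cut vertex.

No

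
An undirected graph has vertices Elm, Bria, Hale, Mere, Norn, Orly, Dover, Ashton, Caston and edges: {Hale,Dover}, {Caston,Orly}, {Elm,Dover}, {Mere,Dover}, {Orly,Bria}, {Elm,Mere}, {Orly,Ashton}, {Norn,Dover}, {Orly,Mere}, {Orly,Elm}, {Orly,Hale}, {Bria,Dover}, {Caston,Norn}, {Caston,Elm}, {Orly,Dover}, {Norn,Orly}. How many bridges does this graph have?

The edges on the cycle Orly-Elm-Mere-Dover-Orly are not bridges since each lies on that cycle.
But removing Orly–Ashton disconnects Orly from Ashton — this is a bridge.

1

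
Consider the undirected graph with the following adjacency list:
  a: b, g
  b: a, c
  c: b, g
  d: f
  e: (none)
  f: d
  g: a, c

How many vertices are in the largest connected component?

e is isolated — a component by itself.
Starting from d we can reach d, f. That is one component of size 2.
Starting from a we can reach a, b, c, g. That is one component of size 4.
The largest has 4 vertices.

4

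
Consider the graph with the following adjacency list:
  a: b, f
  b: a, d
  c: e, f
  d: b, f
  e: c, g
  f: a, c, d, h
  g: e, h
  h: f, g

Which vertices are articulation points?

Removing f increases the component count from 1 to 2, so f is a cut vertex.
By contrast removing e leaves 1 component; it is not a cut vertex. No other vertex is a cut vertex either.

f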